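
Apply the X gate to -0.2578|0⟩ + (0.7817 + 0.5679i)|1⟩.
(0.7817 + 0.5679i)|0⟩ - 0.2578|1⟩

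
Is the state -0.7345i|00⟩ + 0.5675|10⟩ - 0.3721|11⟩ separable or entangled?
Entangled

Writing the state as a|00⟩ + b|01⟩ + c|10⟩ + d|11⟩, it is a product state iff ad − bc = 0.
Here (a, b, c, d) = (-0.7345i, 0, 0.5675, -0.3721): ad − bc = (-0.7345i)(-0.3721) − (0)(0.5675) = 0.2733i ≠ 0, so the state is entangled.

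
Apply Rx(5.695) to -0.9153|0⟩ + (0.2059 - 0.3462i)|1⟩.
(0.7756 - 0.05968i)|0⟩ + (-0.1971 + 0.5967i)|1⟩

Rx(5.695) = [[cos(θ/2), −i·sin(θ/2)], [−i·sin(θ/2), cos(θ/2)]]; θ = 5.695, cos(θ/2) ≈ -0.957066, sin(θ/2) ≈ 0.289872.
With a = amp(|0⟩) = -0.9153 and b = amp(|1⟩) = (0.2059 - 0.3462i):
new amp(|0⟩) = (-0.957066)·a + (-0.289872i)·b = (0.7756 - 0.05968i)
new amp(|1⟩) = (-0.289872i)·a + (-0.957066)·b = (-0.1971 + 0.5967i)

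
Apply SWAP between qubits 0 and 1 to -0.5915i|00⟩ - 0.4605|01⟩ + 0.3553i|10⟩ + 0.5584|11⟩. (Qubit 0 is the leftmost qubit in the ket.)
-0.5915i|00⟩ + 0.3553i|01⟩ - 0.4605|10⟩ + 0.5584|11⟩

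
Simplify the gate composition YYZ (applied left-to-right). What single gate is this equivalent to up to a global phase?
Z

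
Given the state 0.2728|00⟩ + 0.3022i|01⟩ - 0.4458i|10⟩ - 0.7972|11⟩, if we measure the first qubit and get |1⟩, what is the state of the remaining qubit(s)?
-0.4881i|0⟩ - 0.8728|1⟩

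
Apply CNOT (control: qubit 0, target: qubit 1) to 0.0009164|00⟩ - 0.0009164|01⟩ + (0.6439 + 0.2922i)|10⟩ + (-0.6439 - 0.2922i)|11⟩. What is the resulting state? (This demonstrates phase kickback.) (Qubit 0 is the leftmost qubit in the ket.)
0.0009164|00⟩ - 0.0009164|01⟩ + (-0.6439 - 0.2922i)|10⟩ + (0.6439 + 0.2922i)|11⟩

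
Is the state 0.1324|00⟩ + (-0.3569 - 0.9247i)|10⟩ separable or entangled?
Separable

Writing the state as a|00⟩ + b|01⟩ + c|10⟩ + d|11⟩, it is a product state iff ad − bc = 0.
Here (a, b, c, d) = (0.1324, 0, (-0.3569 - 0.9247i), 0): ad − bc = (0.1324)(0) − (0)(-0.3569 - 0.9247i) = 0, so the state is separable.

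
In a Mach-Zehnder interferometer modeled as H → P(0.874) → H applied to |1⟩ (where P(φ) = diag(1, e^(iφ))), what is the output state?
(0.1791 - 0.3835i)|0⟩ + (0.8209 + 0.3835i)|1⟩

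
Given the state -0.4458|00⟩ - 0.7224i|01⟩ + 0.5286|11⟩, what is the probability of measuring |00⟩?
0.1987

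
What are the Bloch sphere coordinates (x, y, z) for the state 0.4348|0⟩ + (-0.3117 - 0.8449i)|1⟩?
(-0.2711, -0.7347, -0.622)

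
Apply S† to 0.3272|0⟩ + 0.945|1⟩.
0.3272|0⟩ - 0.945i|1⟩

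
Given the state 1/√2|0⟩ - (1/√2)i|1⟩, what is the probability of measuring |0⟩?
1/2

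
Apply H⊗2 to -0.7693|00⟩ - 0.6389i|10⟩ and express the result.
(-0.3847 - 0.3195i)|00⟩ + (-0.3847 - 0.3195i)|01⟩ + (-0.3847 + 0.3195i)|10⟩ + (-0.3847 + 0.3195i)|11⟩

H⊗2 gives amp(|y⟩) = (1/2) Σ_x (−1)^(x·y) amp(|x⟩), where x·y is the number of positions in which both x and y have a 1.
|00⟩: (-0.7693 - 0.6389i)/2 = (-0.3847 - 0.3195i)
|01⟩: (-0.7693 - 0.6389i)/2 = (-0.3847 - 0.3195i)
|10⟩: (-0.7693 + 0.6389i)/2 = (-0.3847 + 0.3195i)
|11⟩: (-0.7693 + 0.6389i)/2 = (-0.3847 + 0.3195i)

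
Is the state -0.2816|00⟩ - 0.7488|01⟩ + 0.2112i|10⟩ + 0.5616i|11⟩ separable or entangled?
Separable

Writing the state as a|00⟩ + b|01⟩ + c|10⟩ + d|11⟩, it is a product state iff ad − bc = 0.
Here (a, b, c, d) = (-0.2816, -0.7488, 0.2112i, 0.5616i): ad − bc = (-0.2816)(0.5616i) − (-0.7488)(0.2112i) = 0, so the state is separable.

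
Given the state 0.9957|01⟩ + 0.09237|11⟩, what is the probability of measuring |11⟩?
0.008532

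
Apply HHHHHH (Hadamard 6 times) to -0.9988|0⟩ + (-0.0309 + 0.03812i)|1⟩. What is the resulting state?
-0.9988|0⟩ + (-0.0309 + 0.03812i)|1⟩

H² = I, so an even number of Hadamards cancels: H^6 = I and the state is unchanged.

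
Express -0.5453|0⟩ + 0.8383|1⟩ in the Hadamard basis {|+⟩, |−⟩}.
0.2072|+⟩ - 0.9784|−⟩

With |ψ⟩ = α|0⟩ + β|1⟩, the Hadamard-basis coefficients are ⟨+|ψ⟩ = (α + β)/√2 and ⟨−|ψ⟩ = (α − β)/√2.
Here α = -0.5453, β = 0.8383: (α + β)/√2 = 0.2072, (α − β)/√2 = -0.9784.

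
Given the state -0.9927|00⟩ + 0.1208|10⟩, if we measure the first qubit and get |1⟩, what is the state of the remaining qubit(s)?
|0⟩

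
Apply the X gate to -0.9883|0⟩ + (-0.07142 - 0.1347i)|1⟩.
(-0.07142 - 0.1347i)|0⟩ - 0.9883|1⟩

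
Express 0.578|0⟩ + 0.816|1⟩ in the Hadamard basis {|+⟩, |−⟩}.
0.9857|+⟩ - 0.1683|−⟩

With |ψ⟩ = α|0⟩ + β|1⟩, the Hadamard-basis coefficients are ⟨+|ψ⟩ = (α + β)/√2 and ⟨−|ψ⟩ = (α − β)/√2.
Here α = 0.578, β = 0.816: (α + β)/√2 = 0.9857, (α − β)/√2 = -0.1683.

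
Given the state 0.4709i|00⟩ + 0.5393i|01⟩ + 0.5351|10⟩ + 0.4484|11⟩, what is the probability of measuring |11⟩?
0.2011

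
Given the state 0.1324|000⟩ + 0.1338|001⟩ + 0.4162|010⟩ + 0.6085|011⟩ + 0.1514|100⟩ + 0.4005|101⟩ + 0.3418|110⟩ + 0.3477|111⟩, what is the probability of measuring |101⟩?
0.1604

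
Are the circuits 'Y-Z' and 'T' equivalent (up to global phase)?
No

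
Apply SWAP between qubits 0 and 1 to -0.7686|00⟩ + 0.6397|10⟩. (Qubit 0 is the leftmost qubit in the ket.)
-0.7686|00⟩ + 0.6397|01⟩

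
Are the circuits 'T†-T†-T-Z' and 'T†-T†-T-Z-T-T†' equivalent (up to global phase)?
Yes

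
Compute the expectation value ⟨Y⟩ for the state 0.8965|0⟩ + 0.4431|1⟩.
0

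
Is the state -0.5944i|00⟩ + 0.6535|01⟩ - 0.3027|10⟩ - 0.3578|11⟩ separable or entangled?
Entangled

Writing the state as a|00⟩ + b|01⟩ + c|10⟩ + d|11⟩, it is a product state iff ad − bc = 0.
Here (a, b, c, d) = (-0.5944i, 0.6535, -0.3027, -0.3578): ad − bc = (-0.5944i)(-0.3578) − (0.6535)(-0.3027) = (0.1978 + 0.2127i) ≠ 0, so the state is entangled.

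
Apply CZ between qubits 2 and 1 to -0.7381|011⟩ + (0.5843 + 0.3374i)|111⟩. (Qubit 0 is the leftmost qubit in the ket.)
0.7381|011⟩ + (-0.5843 - 0.3374i)|111⟩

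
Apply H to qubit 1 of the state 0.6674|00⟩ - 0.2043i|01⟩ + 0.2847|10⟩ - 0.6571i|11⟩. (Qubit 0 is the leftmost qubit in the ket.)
(0.4719 - 0.1445i)|00⟩ + (0.4719 + 0.1445i)|01⟩ + (0.2013 - 0.4646i)|10⟩ + (0.2013 + 0.4646i)|11⟩

H on qubit 1 mixes each pair of kets that differ only in qubit 1: amplitudes (a, b) of (|…0…⟩, |…1…⟩) become ((a + b)/√2, (a − b)/√2). Kets absent from the input have amplitude 0.
(|00⟩, |01⟩): (a, b) = (0.6674, -0.2043i) → ((0.4719 - 0.1445i), (0.4719 + 0.1445i))
(|10⟩, |11⟩): (a, b) = (0.2847, -0.6571i) → ((0.2013 - 0.4646i), (0.2013 + 0.4646i))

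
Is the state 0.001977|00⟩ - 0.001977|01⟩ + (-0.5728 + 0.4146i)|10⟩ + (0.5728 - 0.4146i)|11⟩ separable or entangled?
Separable

Writing the state as a|00⟩ + b|01⟩ + c|10⟩ + d|11⟩, it is a product state iff ad − bc = 0.
Here (a, b, c, d) = (0.001977, -0.001977, (-0.5728 + 0.4146i), (0.5728 - 0.4146i)): ad − bc = (0.001977)(0.5728 - 0.4146i) − (-0.001977)(-0.5728 + 0.4146i) = 0, so the state is separable.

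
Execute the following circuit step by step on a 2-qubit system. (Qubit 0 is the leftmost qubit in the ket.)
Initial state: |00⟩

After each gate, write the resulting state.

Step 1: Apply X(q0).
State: |10⟩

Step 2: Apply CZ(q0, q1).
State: |10⟩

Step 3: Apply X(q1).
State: |11⟩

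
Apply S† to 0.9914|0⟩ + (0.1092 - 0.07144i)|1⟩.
0.9914|0⟩ + (-0.07144 - 0.1092i)|1⟩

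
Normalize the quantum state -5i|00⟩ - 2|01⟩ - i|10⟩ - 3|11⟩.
-0.8006i|00⟩ - 0.3203|01⟩ - 0.1601i|10⟩ - 0.4804|11⟩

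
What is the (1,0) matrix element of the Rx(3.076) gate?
-0.9995i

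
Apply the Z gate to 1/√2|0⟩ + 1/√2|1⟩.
1/√2|0⟩ - 1/√2|1⟩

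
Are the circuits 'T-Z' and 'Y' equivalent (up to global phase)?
No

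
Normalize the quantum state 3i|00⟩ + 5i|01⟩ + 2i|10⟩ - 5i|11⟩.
(1/√7)i|00⟩ + 0.6299i|01⟩ + 0.252i|10⟩ - 0.6299i|11⟩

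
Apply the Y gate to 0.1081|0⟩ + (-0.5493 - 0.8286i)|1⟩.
(-0.8286 + 0.5493i)|0⟩ + 0.1081i|1⟩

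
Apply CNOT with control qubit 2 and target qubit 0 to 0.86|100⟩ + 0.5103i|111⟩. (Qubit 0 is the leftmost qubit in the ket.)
0.5103i|011⟩ + 0.86|100⟩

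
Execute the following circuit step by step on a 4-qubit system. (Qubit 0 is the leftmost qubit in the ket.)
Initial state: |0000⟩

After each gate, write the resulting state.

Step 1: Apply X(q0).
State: |1000⟩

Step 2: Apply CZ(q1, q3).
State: |1000⟩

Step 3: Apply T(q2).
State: |1000⟩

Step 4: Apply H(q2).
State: 1/√2|1000⟩ + 1/√2|1010⟩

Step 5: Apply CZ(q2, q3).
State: 1/√2|1000⟩ + 1/√2|1010⟩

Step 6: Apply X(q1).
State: 1/√2|1100⟩ + 1/√2|1110⟩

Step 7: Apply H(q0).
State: 1/2|0100⟩ + 1/2|0110⟩ - 1/2|1100⟩ - 1/2|1110⟩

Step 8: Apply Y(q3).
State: (1/2)i|0101⟩ + (1/2)i|0111⟩ - (1/2)i|1101⟩ - (1/2)i|1111⟩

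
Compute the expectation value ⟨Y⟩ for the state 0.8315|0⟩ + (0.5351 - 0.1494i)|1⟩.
-0.2485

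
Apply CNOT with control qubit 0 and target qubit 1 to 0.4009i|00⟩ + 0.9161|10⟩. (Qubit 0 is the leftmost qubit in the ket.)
0.4009i|00⟩ + 0.9161|11⟩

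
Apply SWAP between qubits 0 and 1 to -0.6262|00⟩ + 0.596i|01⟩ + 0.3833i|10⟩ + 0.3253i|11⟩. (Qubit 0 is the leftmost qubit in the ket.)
-0.6262|00⟩ + 0.3833i|01⟩ + 0.596i|10⟩ + 0.3253i|11⟩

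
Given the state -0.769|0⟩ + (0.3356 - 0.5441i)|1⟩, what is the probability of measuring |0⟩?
0.5914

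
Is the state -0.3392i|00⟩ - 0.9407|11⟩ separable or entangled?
Entangled

Writing the state as a|00⟩ + b|01⟩ + c|10⟩ + d|11⟩, it is a product state iff ad − bc = 0.
Here (a, b, c, d) = (-0.3392i, 0, 0, -0.9407): ad − bc = (-0.3392i)(-0.9407) − (0)(0) = 0.3191i ≠ 0, so the state is entangled.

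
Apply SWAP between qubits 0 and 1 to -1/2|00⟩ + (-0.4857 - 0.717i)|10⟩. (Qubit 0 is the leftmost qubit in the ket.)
-1/2|00⟩ + (-0.4857 - 0.717i)|01⟩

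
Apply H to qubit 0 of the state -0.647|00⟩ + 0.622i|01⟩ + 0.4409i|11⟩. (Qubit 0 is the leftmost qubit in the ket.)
-0.4575|00⟩ + 0.7516i|01⟩ - 0.4575|10⟩ + 0.1281i|11⟩

H on qubit 0 mixes each pair of kets that differ only in qubit 0: amplitudes (a, b) of (|…0…⟩, |…1…⟩) become ((a + b)/√2, (a − b)/√2). Kets absent from the input have amplitude 0.
(|00⟩, |10⟩): (a, b) = (-0.647, 0) → (-0.4575, -0.4575)
(|01⟩, |11⟩): (a, b) = (0.622i, 0.4409i) → (0.7516i, 0.1281i)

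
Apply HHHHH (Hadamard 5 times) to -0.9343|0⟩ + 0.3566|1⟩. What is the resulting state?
-0.4085|0⟩ - 0.9128|1⟩

H² = I, so H^5 = H: a single Hadamard. With (a, b) = (-0.9343, 0.3566), H gives ((a + b)/√2, (a − b)/√2) = (-0.4085, -0.9128).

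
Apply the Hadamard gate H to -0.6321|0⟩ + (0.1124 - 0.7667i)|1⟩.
(-0.3675 - 0.5421i)|0⟩ + (-0.5264 + 0.5421i)|1⟩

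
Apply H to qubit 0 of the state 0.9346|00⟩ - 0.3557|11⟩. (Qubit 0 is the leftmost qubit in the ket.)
0.6609|00⟩ - 0.2515|01⟩ + 0.6609|10⟩ + 0.2515|11⟩

H on qubit 0 mixes each pair of kets that differ only in qubit 0: amplitudes (a, b) of (|…0…⟩, |…1…⟩) become ((a + b)/√2, (a − b)/√2). Kets absent from the input have amplitude 0.
(|00⟩, |10⟩): (a, b) = (0.9346, 0) → (0.6609, 0.6609)
(|01⟩, |11⟩): (a, b) = (0, -0.3557) → (-0.2515, 0.2515)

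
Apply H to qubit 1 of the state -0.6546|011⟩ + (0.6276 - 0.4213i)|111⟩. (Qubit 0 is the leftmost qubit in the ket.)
-0.4629|001⟩ + 0.4629|011⟩ + (0.4438 - 0.2979i)|101⟩ + (-0.4438 + 0.2979i)|111⟩

H on qubit 1 mixes each pair of kets that differ only in qubit 1: amplitudes (a, b) of (|…0…⟩, |…1…⟩) become ((a + b)/√2, (a − b)/√2). Kets absent from the input have amplitude 0.
(|001⟩, |011⟩): (a, b) = (0, -0.6546) → (-0.4629, 0.4629)
(|101⟩, |111⟩): (a, b) = (0, (0.6276 - 0.4213i)) → ((0.4438 - 0.2979i), (-0.4438 + 0.2979i))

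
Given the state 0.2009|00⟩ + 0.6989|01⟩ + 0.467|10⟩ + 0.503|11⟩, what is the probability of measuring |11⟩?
0.253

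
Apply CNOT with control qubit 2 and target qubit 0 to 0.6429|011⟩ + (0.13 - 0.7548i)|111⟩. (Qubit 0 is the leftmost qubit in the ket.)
(0.13 - 0.7548i)|011⟩ + 0.6429|111⟩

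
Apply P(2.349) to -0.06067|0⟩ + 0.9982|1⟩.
-0.06067|0⟩ + (-0.7007 + 0.7109i)|1⟩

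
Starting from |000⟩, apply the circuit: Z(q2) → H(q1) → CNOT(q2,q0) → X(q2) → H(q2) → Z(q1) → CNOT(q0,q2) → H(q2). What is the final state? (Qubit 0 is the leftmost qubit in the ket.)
1/√2|001⟩ - 1/√2|011⟩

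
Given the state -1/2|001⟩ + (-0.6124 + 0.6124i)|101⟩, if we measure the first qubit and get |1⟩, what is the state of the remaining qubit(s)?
(-1/√2 + (1/√2)i)|01⟩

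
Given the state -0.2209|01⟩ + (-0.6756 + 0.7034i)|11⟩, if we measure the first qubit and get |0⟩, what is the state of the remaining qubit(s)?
-|1⟩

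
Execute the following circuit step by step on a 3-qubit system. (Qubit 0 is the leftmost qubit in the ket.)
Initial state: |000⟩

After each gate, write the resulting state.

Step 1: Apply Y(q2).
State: i|001⟩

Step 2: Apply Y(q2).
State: |000⟩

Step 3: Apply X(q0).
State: |100⟩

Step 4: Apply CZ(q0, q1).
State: |100⟩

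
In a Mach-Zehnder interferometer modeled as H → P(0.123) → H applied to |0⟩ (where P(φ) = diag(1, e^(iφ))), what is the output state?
(0.9962 + 0.06135i)|0⟩ + (0.003777 - 0.06135i)|1⟩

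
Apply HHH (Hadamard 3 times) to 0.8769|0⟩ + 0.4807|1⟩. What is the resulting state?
0.96|0⟩ + 0.2802|1⟩

H² = I, so H^3 = H: a single Hadamard. With (a, b) = (0.8769, 0.4807), H gives ((a + b)/√2, (a − b)/√2) = (0.96, 0.2802).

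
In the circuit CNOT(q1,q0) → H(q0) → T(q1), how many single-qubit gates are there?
2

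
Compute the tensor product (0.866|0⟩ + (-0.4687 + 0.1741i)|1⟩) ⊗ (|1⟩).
0.866|01⟩ + (-0.4687 + 0.1741i)|11⟩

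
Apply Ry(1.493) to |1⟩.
-0.6791|0⟩ + 0.7341|1⟩

Ry(1.493) = [[cos(θ/2), −sin(θ/2)], [sin(θ/2), cos(θ/2)]]; θ = 1.493, cos(θ/2) ≈ 0.73407, sin(θ/2) ≈ 0.679074.
With a = amp(|0⟩) = 0 and b = amp(|1⟩) = 1:
new amp(|0⟩) = (0.73407)·a + (-0.679074)·b = -0.6791
new amp(|1⟩) = (0.679074)·a + (0.73407)·b = 0.7341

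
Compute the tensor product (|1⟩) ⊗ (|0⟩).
|10⟩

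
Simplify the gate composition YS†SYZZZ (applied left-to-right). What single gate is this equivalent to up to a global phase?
Z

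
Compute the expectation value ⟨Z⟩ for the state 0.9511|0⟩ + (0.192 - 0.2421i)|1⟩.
0.8091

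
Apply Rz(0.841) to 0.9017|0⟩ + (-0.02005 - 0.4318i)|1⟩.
(0.8231 - 0.3681i)|0⟩ + (0.158 - 0.4024i)|1⟩

Rz(0.841) = [[e^(−iθ/2), 0], [0, e^(iθ/2)]] with e^(±iθ/2) = cos(θ/2) ± i·sin(θ/2); θ = 0.841, cos(θ/2) ≈ 0.912885, sin(θ/2) ≈ 0.408217.
With a = amp(|0⟩) = 0.9017 and b = amp(|1⟩) = (-0.02005 - 0.4318i):
new amp(|0⟩) = (0.912885 - 0.408217i)·a = (0.8231 - 0.3681i)
new amp(|1⟩) = (0.912885 + 0.408217i)·b = (0.158 - 0.4024i)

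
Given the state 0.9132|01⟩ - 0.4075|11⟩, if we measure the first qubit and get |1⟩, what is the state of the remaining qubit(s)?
-|1⟩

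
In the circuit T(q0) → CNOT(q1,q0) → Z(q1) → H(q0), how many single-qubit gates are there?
3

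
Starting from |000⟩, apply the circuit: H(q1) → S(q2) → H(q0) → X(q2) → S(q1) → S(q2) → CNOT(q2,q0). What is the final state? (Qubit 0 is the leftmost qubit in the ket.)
(1/2)i|001⟩ - 1/2|011⟩ + (1/2)i|101⟩ - 1/2|111⟩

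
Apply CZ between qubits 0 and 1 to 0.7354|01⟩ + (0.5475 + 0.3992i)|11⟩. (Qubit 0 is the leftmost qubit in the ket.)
0.7354|01⟩ + (-0.5475 - 0.3992i)|11⟩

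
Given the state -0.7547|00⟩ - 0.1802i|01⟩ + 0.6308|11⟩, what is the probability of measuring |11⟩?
0.3979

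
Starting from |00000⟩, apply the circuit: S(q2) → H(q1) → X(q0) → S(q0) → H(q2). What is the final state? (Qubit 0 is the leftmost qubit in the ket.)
(1/2)i|10000⟩ + (1/2)i|10100⟩ + (1/2)i|11000⟩ + (1/2)i|11100⟩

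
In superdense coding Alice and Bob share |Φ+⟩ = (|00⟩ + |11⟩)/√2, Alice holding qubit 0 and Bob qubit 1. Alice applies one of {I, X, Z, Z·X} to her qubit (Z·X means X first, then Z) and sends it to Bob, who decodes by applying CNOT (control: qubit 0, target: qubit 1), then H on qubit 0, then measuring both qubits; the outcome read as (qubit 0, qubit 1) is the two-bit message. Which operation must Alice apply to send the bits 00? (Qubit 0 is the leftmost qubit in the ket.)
I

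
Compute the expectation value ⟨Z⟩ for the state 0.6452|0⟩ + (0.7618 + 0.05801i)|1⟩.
-0.1674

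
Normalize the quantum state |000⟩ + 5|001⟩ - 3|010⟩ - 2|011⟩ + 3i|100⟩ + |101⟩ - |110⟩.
0.1414|000⟩ + 1/√2|001⟩ - 0.4243|010⟩ - 0.2828|011⟩ + 0.4243i|100⟩ + 0.1414|101⟩ - 0.1414|110⟩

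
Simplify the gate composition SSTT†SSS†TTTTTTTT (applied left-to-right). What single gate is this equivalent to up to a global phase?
S†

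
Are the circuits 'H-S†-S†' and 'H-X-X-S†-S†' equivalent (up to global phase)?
Yes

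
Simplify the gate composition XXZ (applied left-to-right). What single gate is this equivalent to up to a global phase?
Z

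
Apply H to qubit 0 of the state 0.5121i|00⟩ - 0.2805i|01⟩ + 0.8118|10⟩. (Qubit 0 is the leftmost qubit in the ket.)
(0.574 + 0.3621i)|00⟩ - 0.1983i|01⟩ + (-0.574 + 0.3621i)|10⟩ - 0.1983i|11⟩

H on qubit 0 mixes each pair of kets that differ only in qubit 0: amplitudes (a, b) of (|…0…⟩, |…1…⟩) become ((a + b)/√2, (a − b)/√2). Kets absent from the input have amplitude 0.
(|00⟩, |10⟩): (a, b) = (0.5121i, 0.8118) → ((0.574 + 0.3621i), (-0.574 + 0.3621i))
(|01⟩, |11⟩): (a, b) = (-0.2805i, 0) → (-0.1983i, -0.1983i)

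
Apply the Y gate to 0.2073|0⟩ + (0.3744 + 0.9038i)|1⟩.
(0.9038 - 0.3744i)|0⟩ + 0.2073i|1⟩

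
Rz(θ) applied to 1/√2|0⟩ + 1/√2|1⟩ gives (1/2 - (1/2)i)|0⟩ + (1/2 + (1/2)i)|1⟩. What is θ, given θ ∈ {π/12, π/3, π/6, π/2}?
π/2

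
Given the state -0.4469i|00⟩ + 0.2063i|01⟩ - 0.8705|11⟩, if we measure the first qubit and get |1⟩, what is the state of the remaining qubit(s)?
-|1⟩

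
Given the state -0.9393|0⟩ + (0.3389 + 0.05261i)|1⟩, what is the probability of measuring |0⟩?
0.8823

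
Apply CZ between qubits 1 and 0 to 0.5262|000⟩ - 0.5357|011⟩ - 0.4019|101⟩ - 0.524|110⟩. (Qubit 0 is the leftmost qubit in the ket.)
0.5262|000⟩ - 0.5357|011⟩ - 0.4019|101⟩ + 0.524|110⟩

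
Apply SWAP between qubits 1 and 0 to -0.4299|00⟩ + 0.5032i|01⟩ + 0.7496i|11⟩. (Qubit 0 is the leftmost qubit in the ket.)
-0.4299|00⟩ + 0.5032i|10⟩ + 0.7496i|11⟩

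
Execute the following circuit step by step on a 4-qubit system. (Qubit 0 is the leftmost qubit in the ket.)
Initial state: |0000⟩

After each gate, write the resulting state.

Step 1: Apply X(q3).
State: |0001⟩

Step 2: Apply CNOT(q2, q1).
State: |0001⟩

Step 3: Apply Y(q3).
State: -i|0000⟩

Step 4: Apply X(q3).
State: -i|0001⟩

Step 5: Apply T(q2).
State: -i|0001⟩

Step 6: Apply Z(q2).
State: -i|0001⟩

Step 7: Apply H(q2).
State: -(1/√2)i|0001⟩ - (1/√2)i|0011⟩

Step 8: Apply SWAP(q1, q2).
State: -(1/√2)i|0001⟩ - (1/√2)i|0101⟩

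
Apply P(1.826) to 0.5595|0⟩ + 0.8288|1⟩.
0.5595|0⟩ + (-0.2092 + 0.802i)|1⟩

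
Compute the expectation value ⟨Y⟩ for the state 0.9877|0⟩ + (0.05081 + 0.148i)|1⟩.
0.2924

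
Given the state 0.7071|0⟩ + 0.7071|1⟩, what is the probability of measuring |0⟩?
0.5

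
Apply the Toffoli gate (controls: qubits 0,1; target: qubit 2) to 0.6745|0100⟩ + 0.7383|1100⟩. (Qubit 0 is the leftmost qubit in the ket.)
0.6745|0100⟩ + 0.7383|1110⟩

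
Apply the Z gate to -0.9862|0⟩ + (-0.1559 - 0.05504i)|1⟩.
-0.9862|0⟩ + (0.1559 + 0.05504i)|1⟩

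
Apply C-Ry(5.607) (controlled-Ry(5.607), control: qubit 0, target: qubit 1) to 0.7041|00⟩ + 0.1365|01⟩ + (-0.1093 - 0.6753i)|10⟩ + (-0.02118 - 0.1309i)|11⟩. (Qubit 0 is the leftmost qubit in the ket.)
0.7041|00⟩ + 0.1365|01⟩ + (0.1101 + 0.6805i)|10⟩ + (-0.01627 - 0.1005i)|11⟩

C-Ry(5.607) leaves the control-|0⟩ kets |00⟩, |01⟩ unchanged and applies Ry(5.607) to qubit 1 on the control-|1⟩ pair (|10⟩, |11⟩).
Ry(5.607) = [[cos(θ/2), −sin(θ/2)], [sin(θ/2), cos(θ/2)]]; θ = 5.607, cos(θ/2) ≈ -0.943389, sin(θ/2) ≈ 0.331688.
With a = amp(|10⟩) = (-0.1093 - 0.6753i) and b = amp(|11⟩) = (-0.02118 - 0.1309i):
new amp(|10⟩) = (-0.943389)·a + (-0.331688)·b = (0.1101 + 0.6805i)
new amp(|11⟩) = (0.331688)·a + (-0.943389)·b = (-0.01627 - 0.1005i)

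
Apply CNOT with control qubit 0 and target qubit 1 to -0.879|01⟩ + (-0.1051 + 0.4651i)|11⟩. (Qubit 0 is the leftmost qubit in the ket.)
-0.879|01⟩ + (-0.1051 + 0.4651i)|10⟩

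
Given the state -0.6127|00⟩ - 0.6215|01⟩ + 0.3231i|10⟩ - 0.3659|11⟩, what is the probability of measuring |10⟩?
0.1044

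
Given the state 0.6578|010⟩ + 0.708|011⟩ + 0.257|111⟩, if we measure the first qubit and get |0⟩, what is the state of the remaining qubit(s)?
0.6807|10⟩ + 0.7326|11⟩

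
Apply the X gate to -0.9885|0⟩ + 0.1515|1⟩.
0.1515|0⟩ - 0.9885|1⟩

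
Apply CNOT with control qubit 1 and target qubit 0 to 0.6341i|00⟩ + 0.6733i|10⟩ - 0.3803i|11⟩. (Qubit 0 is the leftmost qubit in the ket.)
0.6341i|00⟩ - 0.3803i|01⟩ + 0.6733i|10⟩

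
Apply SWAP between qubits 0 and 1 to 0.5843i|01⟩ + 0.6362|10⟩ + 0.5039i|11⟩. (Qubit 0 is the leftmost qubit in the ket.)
0.6362|01⟩ + 0.5843i|10⟩ + 0.5039i|11⟩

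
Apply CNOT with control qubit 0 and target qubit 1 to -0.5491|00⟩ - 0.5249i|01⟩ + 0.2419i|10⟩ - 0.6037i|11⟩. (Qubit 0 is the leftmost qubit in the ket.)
-0.5491|00⟩ - 0.5249i|01⟩ - 0.6037i|10⟩ + 0.2419i|11⟩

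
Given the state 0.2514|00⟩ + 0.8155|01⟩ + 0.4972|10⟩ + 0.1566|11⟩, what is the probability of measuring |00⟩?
0.0632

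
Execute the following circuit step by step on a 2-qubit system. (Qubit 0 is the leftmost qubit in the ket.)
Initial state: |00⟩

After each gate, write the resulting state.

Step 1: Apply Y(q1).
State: i|01⟩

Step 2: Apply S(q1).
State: -|01⟩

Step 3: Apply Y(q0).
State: -i|11⟩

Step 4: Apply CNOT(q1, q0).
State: -i|01⟩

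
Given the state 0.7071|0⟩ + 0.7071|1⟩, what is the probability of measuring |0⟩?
0.5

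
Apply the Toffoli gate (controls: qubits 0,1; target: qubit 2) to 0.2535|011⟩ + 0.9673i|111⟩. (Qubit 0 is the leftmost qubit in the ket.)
0.2535|011⟩ + 0.9673i|110⟩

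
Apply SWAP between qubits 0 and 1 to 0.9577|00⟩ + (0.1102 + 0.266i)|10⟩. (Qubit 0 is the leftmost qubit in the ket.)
0.9577|00⟩ + (0.1102 + 0.266i)|01⟩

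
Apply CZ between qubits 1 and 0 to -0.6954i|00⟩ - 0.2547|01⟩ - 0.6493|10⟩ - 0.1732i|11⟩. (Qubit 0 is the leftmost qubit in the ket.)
-0.6954i|00⟩ - 0.2547|01⟩ - 0.6493|10⟩ + 0.1732i|11⟩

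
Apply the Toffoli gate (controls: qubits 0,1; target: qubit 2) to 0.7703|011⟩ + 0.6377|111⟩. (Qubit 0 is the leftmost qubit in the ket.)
0.7703|011⟩ + 0.6377|110⟩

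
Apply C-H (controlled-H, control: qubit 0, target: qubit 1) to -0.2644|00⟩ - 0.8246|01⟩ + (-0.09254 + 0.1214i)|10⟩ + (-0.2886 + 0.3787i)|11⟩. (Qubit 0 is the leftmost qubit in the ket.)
-0.2644|00⟩ - 0.8246|01⟩ + (-0.2695 + 0.3536i)|10⟩ + (0.1386 - 0.1819i)|11⟩

C-H leaves the control-|0⟩ kets |00⟩, |01⟩ unchanged and applies H to qubit 1 on the control-|1⟩ pair (|10⟩, |11⟩).
H = [[1/√2, 1/√2], [1/√2, -1/√2]].
With a = amp(|10⟩) = (-0.09254 + 0.1214i) and b = amp(|11⟩) = (-0.2886 + 0.3787i):
new amp(|10⟩) = (1/√2)·a + (1/√2)·b = (-0.2695 + 0.3536i)
new amp(|11⟩) = (1/√2)·a + (-1/√2)·b = (0.1386 - 0.1819i)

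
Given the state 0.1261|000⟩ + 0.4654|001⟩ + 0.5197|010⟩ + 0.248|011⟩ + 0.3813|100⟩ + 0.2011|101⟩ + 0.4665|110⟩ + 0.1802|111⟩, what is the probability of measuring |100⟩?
0.1454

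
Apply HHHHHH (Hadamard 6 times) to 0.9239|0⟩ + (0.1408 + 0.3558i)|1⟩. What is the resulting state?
0.9239|0⟩ + (0.1408 + 0.3558i)|1⟩

H² = I, so an even number of Hadamards cancels: H^6 = I and the state is unchanged.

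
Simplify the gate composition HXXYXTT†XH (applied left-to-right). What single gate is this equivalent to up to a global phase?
Y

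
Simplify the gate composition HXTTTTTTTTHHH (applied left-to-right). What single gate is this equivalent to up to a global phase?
Z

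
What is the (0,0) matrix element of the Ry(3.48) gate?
-0.1684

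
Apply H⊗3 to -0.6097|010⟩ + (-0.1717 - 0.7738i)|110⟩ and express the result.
(-0.2763 - 0.2736i)|000⟩ + (-0.2763 - 0.2736i)|001⟩ + (0.2763 + 0.2736i)|010⟩ + (0.2763 + 0.2736i)|011⟩ + (-0.1549 + 0.2736i)|100⟩ + (-0.1549 + 0.2736i)|101⟩ + (0.1549 - 0.2736i)|110⟩ + (0.1549 - 0.2736i)|111⟩

H⊗3 gives amp(|y⟩) = (1/2√2) Σ_x (−1)^(x·y) amp(|x⟩), where x·y is the number of positions in which both x and y have a 1.
|000⟩: (-0.6097 + (-0.1717 - 0.7738i))/(2√2) = (-0.2763 - 0.2736i)
|001⟩: (-0.6097 + (-0.1717 - 0.7738i))/(2√2) = (-0.2763 - 0.2736i)
|010⟩: (0.6097 - (-0.1717 - 0.7738i))/(2√2) = (0.2763 + 0.2736i)
|011⟩: (0.6097 - (-0.1717 - 0.7738i))/(2√2) = (0.2763 + 0.2736i)
|100⟩: (-0.6097 - (-0.1717 - 0.7738i))/(2√2) = (-0.1549 + 0.2736i)
|101⟩: (-0.6097 - (-0.1717 - 0.7738i))/(2√2) = (-0.1549 + 0.2736i)
|110⟩: (0.6097 + (-0.1717 - 0.7738i))/(2√2) = (0.1549 - 0.2736i)
|111⟩: (0.6097 + (-0.1717 - 0.7738i))/(2√2) = (0.1549 - 0.2736i)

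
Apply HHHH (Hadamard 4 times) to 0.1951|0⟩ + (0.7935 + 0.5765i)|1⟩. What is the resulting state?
0.1951|0⟩ + (0.7935 + 0.5765i)|1⟩

H² = I, so an even number of Hadamards cancels: H^4 = I and the state is unchanged.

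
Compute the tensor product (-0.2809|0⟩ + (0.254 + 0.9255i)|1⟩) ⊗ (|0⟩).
-0.2809|00⟩ + (0.254 + 0.9255i)|10⟩

amp(|b₁b₂…⟩) = product of the factor amplitudes for bits b₁, b₂, …; only kets whose every factor amplitude is nonzero survive.
|00⟩: (-0.2809)(1) = -0.2809
|10⟩: (0.254 + 0.9255i)(1) = (0.254 + 0.9255i)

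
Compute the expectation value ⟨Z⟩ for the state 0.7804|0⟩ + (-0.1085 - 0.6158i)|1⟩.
0.218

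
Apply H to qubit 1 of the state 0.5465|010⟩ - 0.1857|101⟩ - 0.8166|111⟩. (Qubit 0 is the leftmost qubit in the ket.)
0.3864|000⟩ - 0.3864|010⟩ - 0.7087|101⟩ + 0.4461|111⟩

H on qubit 1 mixes each pair of kets that differ only in qubit 1: amplitudes (a, b) of (|…0…⟩, |…1…⟩) become ((a + b)/√2, (a − b)/√2). Kets absent from the input have amplitude 0.
(|000⟩, |010⟩): (a, b) = (0, 0.5465) → (0.3864, -0.3864)
(|101⟩, |111⟩): (a, b) = (-0.1857, -0.8166) → (-0.7087, 0.4461)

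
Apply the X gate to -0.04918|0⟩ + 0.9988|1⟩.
0.9988|0⟩ - 0.04918|1⟩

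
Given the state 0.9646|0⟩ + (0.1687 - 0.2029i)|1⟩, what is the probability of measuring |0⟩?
0.9305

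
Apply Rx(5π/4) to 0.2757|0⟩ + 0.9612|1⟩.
(-0.1055 - 0.888i)|0⟩ + (-0.3678 - 0.2547i)|1⟩

Rx(5π/4) = [[cos(θ/2), −i·sin(θ/2)], [−i·sin(θ/2), cos(θ/2)]]; θ = 5π/4, cos(θ/2) ≈ -0.382683, sin(θ/2) ≈ 0.92388.
With a = amp(|0⟩) = 0.2757 and b = amp(|1⟩) = 0.9612:
new amp(|0⟩) = (-0.382683)·a + (-0.92388i)·b = (-0.1055 - 0.888i)
new amp(|1⟩) = (-0.92388i)·a + (-0.382683)·b = (-0.3678 - 0.2547i)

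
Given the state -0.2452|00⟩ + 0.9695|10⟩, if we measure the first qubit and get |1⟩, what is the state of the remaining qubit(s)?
|0⟩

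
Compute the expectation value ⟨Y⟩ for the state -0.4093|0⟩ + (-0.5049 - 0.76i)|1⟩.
0.6221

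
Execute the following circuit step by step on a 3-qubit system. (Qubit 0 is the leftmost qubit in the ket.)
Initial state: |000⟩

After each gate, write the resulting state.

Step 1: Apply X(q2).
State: |001⟩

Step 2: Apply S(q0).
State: |001⟩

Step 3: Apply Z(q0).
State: |001⟩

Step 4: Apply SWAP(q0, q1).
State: |001⟩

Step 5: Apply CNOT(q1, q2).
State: |001⟩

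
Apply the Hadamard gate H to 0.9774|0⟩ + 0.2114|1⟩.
0.8406|0⟩ + 0.5416|1⟩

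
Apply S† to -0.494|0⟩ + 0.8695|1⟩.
-0.494|0⟩ - 0.8695i|1⟩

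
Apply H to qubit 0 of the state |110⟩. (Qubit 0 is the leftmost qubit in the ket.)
1/√2|010⟩ - 1/√2|110⟩

H on qubit 0 mixes each pair of kets that differ only in qubit 0: amplitudes (a, b) of (|…0…⟩, |…1…⟩) become ((a + b)/√2, (a − b)/√2). Kets absent from the input have amplitude 0.
(|010⟩, |110⟩): (a, b) = (0, 1) → (1/√2, -1/√2)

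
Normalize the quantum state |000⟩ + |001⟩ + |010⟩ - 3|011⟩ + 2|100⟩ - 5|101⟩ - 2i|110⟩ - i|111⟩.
0.1474|000⟩ + 0.1474|001⟩ + 0.1474|010⟩ - 0.4423|011⟩ + 0.2949|100⟩ - 0.7372|101⟩ - 0.2949i|110⟩ - 0.1474i|111⟩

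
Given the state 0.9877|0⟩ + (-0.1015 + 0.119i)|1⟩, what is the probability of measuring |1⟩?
0.02446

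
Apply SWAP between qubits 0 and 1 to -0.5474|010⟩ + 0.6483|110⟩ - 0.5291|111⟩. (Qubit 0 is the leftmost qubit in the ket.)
-0.5474|100⟩ + 0.6483|110⟩ - 0.5291|111⟩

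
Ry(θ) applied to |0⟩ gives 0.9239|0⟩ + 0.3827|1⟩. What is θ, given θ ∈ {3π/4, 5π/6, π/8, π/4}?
π/4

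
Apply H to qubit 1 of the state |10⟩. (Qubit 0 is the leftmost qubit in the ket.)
1/√2|10⟩ + 1/√2|11⟩

H on qubit 1 mixes each pair of kets that differ only in qubit 1: amplitudes (a, b) of (|…0…⟩, |…1…⟩) become ((a + b)/√2, (a − b)/√2). Kets absent from the input have amplitude 0.
(|10⟩, |11⟩): (a, b) = (1, 0) → (1/√2, 1/√2)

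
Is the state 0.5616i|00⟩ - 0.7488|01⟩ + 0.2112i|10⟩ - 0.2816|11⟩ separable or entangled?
Separable

Writing the state as a|00⟩ + b|01⟩ + c|10⟩ + d|11⟩, it is a product state iff ad − bc = 0.
Here (a, b, c, d) = (0.5616i, -0.7488, 0.2112i, -0.2816): ad − bc = (0.5616i)(-0.2816) − (-0.7488)(0.2112i) = 0, so the state is separable.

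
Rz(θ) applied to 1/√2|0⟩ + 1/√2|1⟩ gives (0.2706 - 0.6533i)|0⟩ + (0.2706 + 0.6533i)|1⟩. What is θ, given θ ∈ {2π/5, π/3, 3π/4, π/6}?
3π/4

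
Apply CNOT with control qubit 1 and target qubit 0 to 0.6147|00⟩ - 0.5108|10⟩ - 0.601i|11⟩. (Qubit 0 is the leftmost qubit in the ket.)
0.6147|00⟩ - 0.601i|01⟩ - 0.5108|10⟩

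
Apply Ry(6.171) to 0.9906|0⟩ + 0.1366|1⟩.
-0.9967|0⟩ - 0.08085|1⟩

Ry(6.171) = [[cos(θ/2), −sin(θ/2)], [sin(θ/2), cos(θ/2)]]; θ = 6.171, cos(θ/2) ≈ -0.998427, sin(θ/2) ≈ 0.0560632.
With a = amp(|0⟩) = 0.9906 and b = amp(|1⟩) = 0.1366:
new amp(|0⟩) = (-0.998427)·a + (-0.0560632)·b = -0.9967
new amp(|1⟩) = (0.0560632)·a + (-0.998427)·b = -0.08085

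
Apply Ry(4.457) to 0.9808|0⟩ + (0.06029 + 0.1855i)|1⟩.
(-0.6473 - 0.1468i)|0⟩ + (0.7393 - 0.1134i)|1⟩

Ry(4.457) = [[cos(θ/2), −sin(θ/2)], [sin(θ/2), cos(θ/2)]]; θ = 4.457, cos(θ/2) ≈ -0.611301, sin(θ/2) ≈ 0.791398.
With a = amp(|0⟩) = 0.9808 and b = amp(|1⟩) = (0.06029 + 0.1855i):
new amp(|0⟩) = (-0.611301)·a + (-0.791398)·b = (-0.6473 - 0.1468i)
new amp(|1⟩) = (0.791398)·a + (-0.611301)·b = (0.7393 - 0.1134i)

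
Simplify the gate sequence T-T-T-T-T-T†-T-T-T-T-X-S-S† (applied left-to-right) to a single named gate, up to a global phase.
X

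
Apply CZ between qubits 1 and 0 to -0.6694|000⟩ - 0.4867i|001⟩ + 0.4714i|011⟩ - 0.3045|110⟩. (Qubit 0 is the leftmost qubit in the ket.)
-0.6694|000⟩ - 0.4867i|001⟩ + 0.4714i|011⟩ + 0.3045|110⟩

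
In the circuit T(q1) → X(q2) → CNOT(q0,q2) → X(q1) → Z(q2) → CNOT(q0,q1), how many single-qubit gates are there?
4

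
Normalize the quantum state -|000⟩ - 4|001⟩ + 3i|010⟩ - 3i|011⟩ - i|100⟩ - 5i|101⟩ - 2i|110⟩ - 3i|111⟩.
-0.1162|000⟩ - 0.465|001⟩ + 0.3487i|010⟩ - 0.3487i|011⟩ - 0.1162i|100⟩ - 0.5812i|101⟩ - 0.2325i|110⟩ - 0.3487i|111⟩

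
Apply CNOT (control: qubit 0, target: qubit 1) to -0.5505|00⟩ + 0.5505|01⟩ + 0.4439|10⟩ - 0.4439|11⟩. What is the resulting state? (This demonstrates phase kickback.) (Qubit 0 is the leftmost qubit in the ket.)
-0.5505|00⟩ + 0.5505|01⟩ - 0.4439|10⟩ + 0.4439|11⟩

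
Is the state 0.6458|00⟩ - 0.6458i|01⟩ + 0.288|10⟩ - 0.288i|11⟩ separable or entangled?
Separable

Writing the state as a|00⟩ + b|01⟩ + c|10⟩ + d|11⟩, it is a product state iff ad − bc = 0.
Here (a, b, c, d) = (0.6458, -0.6458i, 0.288, -0.288i): ad − bc = (0.6458)(-0.288i) − (-0.6458i)(0.288) = 0, so the state is separable.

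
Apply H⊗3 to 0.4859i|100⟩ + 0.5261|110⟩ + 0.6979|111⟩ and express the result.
(0.4327 + 0.1718i)|000⟩ + (-0.06074 + 0.1718i)|001⟩ + (-0.4327 + 0.1718i)|010⟩ + (0.06074 + 0.1718i)|011⟩ + (-0.4327 - 0.1718i)|100⟩ + (0.06074 - 0.1718i)|101⟩ + (0.4327 - 0.1718i)|110⟩ + (-0.06074 - 0.1718i)|111⟩

H⊗3 gives amp(|y⟩) = (1/2√2) Σ_x (−1)^(x·y) amp(|x⟩), where x·y is the number of positions in which both x and y have a 1.
|000⟩: (0.4859i + 0.5261 + 0.6979)/(2√2) = (0.4327 + 0.1718i)
|001⟩: (0.4859i + 0.5261 - 0.6979)/(2√2) = (-0.06074 + 0.1718i)
|010⟩: (0.4859i - 0.5261 - 0.6979)/(2√2) = (-0.4327 + 0.1718i)
|011⟩: (0.4859i - 0.5261 + 0.6979)/(2√2) = (0.06074 + 0.1718i)
|100⟩: (-0.4859i - 0.5261 - 0.6979)/(2√2) = (-0.4327 - 0.1718i)
|101⟩: (-0.4859i - 0.5261 + 0.6979)/(2√2) = (0.06074 - 0.1718i)
|110⟩: (-0.4859i + 0.5261 + 0.6979)/(2√2) = (0.4327 - 0.1718i)
|111⟩: (-0.4859i + 0.5261 - 0.6979)/(2√2) = (-0.06074 - 0.1718i)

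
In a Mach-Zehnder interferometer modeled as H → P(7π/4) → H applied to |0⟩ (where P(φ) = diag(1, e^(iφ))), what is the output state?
(0.8536 - (1/√8)i)|0⟩ + (0.1464 + (1/√8)i)|1⟩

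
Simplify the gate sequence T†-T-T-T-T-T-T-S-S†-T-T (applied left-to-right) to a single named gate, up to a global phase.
T†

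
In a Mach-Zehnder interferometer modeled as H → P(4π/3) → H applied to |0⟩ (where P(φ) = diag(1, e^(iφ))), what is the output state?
(0.25 - 0.433i)|0⟩ + (0.75 + 0.433i)|1⟩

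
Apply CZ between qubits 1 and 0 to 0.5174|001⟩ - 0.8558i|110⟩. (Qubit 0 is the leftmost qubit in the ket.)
0.5174|001⟩ + 0.8558i|110⟩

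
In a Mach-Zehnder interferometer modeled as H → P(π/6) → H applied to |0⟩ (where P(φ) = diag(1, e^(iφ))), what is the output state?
(0.933 + 0.25i)|0⟩ + (0.06699 - 0.25i)|1⟩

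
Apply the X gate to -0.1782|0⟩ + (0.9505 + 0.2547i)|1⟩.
(0.9505 + 0.2547i)|0⟩ - 0.1782|1⟩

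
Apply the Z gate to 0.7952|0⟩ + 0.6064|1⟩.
0.7952|0⟩ - 0.6064|1⟩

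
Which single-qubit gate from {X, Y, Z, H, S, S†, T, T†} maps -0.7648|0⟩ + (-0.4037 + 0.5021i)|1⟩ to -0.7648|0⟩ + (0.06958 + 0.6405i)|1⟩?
T†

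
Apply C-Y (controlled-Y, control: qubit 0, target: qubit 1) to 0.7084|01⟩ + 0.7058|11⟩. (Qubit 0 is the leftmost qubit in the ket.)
0.7084|01⟩ - 0.7058i|10⟩

C-Y leaves the control-|0⟩ kets |00⟩, |01⟩ unchanged and applies Y to qubit 1 on the control-|1⟩ pair (|10⟩, |11⟩).
Y = [[0, -i], [i, 0]].
With a = amp(|10⟩) = 0 and b = amp(|11⟩) = 0.7058:
new amp(|10⟩) = (-i)·b = -0.7058i
new amp(|11⟩) = (i)·a = 0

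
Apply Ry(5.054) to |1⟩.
-0.5766|0⟩ - 0.817|1⟩

Ry(5.054) = [[cos(θ/2), −sin(θ/2)], [sin(θ/2), cos(θ/2)]]; θ = 5.054, cos(θ/2) ≈ -0.817008, sin(θ/2) ≈ 0.576626.
With a = amp(|0⟩) = 0 and b = amp(|1⟩) = 1:
new amp(|0⟩) = (-0.817008)·a + (-0.576626)·b = -0.5766
new amp(|1⟩) = (0.576626)·a + (-0.817008)·b = -0.817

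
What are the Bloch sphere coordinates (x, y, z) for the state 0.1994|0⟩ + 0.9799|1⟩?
(0.3908, 0, -0.9204)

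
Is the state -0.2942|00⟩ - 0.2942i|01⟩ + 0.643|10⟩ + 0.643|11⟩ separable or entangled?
Entangled

Writing the state as a|00⟩ + b|01⟩ + c|10⟩ + d|11⟩, it is a product state iff ad − bc = 0.
Here (a, b, c, d) = (-0.2942, -0.2942i, 0.643, 0.643): ad − bc = (-0.2942)(0.643) − (-0.2942i)(0.643) = (-0.1892 + 0.1892i) ≠ 0, so the state is entangled.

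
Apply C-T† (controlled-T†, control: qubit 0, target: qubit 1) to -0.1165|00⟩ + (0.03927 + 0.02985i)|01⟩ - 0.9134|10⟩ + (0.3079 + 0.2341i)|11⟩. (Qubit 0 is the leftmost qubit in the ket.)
-0.1165|00⟩ + (0.03927 + 0.02985i)|01⟩ - 0.9134|10⟩ + (0.3833 - 0.05218i)|11⟩

C-T† leaves the control-|0⟩ kets |00⟩, |01⟩ unchanged and applies T† to qubit 1 on the control-|1⟩ pair (|10⟩, |11⟩).
T† = [[1, 0], [0, (1/√2 - (1/√2)i)]].
With a = amp(|10⟩) = -0.9134 and b = amp(|11⟩) = (0.3079 + 0.2341i):
new amp(|10⟩) = (1)·a = -0.9134
new amp(|11⟩) = (1/√2 - (1/√2)i)·b = (0.3833 - 0.05218i)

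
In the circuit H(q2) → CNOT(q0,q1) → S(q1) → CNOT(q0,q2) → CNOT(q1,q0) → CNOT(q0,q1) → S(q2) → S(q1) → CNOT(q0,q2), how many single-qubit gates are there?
4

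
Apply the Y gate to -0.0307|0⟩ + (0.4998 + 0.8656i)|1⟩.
(0.8656 - 0.4998i)|0⟩ - 0.0307i|1⟩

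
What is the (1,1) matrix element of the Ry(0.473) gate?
0.9722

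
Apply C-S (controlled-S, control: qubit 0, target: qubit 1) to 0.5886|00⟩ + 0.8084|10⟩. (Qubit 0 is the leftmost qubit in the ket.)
0.5886|00⟩ + 0.8084|10⟩

C-S leaves the control-|0⟩ kets |00⟩, |01⟩ unchanged and applies S to qubit 1 on the control-|1⟩ pair (|10⟩, |11⟩).
S = [[1, 0], [0, i]].
With a = amp(|10⟩) = 0.8084 and b = amp(|11⟩) = 0:
new amp(|10⟩) = (1)·a = 0.8084
new amp(|11⟩) = (i)·b = 0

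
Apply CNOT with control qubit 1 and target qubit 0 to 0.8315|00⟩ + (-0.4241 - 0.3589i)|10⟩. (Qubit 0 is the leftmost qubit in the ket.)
0.8315|00⟩ + (-0.4241 - 0.3589i)|10⟩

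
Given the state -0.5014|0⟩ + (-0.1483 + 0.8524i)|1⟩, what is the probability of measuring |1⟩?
0.7486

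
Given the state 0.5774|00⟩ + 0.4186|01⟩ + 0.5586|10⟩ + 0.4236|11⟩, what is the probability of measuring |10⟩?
0.312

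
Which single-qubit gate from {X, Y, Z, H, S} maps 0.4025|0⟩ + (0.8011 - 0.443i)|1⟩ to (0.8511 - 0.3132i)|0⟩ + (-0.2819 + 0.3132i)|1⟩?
H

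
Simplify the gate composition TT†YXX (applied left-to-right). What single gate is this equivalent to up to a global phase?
Y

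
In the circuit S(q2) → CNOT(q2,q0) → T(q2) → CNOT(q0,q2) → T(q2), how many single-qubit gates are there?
3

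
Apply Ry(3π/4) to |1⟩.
-0.9239|0⟩ + 0.3827|1⟩

Ry(3π/4) = [[cos(θ/2), −sin(θ/2)], [sin(θ/2), cos(θ/2)]]; θ = 3π/4, cos(θ/2) ≈ 0.382683, sin(θ/2) ≈ 0.92388.
With a = amp(|0⟩) = 0 and b = amp(|1⟩) = 1:
new amp(|0⟩) = (0.382683)·a + (-0.92388)·b = -0.9239
new amp(|1⟩) = (0.92388)·a + (0.382683)·b = 0.3827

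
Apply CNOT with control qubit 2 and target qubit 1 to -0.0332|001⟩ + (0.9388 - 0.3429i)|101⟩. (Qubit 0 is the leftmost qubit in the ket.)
-0.0332|011⟩ + (0.9388 - 0.3429i)|111⟩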